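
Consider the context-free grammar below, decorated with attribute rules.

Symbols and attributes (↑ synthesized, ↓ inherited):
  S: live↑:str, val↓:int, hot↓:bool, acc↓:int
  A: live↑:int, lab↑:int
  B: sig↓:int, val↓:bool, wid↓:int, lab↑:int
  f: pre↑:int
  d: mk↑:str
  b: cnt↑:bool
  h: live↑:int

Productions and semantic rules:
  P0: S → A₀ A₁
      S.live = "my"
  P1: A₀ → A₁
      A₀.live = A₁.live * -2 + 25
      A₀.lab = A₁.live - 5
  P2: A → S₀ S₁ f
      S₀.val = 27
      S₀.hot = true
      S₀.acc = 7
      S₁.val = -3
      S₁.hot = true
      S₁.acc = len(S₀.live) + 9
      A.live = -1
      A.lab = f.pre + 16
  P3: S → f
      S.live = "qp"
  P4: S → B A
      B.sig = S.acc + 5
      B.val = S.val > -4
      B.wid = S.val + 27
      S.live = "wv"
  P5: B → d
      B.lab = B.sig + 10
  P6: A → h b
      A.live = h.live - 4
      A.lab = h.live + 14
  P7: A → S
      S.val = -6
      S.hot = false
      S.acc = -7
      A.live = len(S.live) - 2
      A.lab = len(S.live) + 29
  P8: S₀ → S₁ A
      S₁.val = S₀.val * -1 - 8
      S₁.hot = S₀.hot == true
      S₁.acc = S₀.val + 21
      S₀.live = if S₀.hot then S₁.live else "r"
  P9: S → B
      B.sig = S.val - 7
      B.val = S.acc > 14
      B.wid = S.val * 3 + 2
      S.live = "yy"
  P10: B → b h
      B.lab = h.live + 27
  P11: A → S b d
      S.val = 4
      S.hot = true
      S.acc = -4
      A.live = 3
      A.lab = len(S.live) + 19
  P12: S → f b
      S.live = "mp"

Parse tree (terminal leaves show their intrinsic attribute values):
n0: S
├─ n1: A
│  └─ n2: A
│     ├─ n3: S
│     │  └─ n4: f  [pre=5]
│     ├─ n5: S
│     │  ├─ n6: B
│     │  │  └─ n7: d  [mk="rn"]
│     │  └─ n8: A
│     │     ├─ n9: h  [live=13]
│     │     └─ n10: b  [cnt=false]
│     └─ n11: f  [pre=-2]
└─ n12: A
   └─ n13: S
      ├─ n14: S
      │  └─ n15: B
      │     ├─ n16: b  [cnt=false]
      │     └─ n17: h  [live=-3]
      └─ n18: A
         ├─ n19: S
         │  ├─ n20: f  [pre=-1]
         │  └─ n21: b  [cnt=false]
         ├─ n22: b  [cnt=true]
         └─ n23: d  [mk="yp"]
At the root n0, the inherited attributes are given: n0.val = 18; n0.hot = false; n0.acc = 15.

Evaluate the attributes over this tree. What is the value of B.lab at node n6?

1. n0.val = 18  [given at root]
2. n0.hot = false  [given at root]
3. n0.acc = 15  [given at root]
4. n3.val = 27  [27]
5. n3.hot = true  [true]
6. n3.acc = 7  [7]
7. n4.pre = 5  [terminal]
8. n3.live = "qp"  ["qp"]
9. n5.val = -3  [-3]
10. n5.hot = true  [true]
11. n5.acc = 11  [len(S₀.live) + 9]
12. n6.sig = 16  [S.acc + 5]
13. n6.val = true  [S.val > -4]
14. n6.wid = 24  [S.val + 27]
15. n7.mk = "rn"  [terminal]
16. n6.lab = 26  [B.sig + 10]
17. n9.live = 13  [terminal]
18. n10.cnt = false  [terminal]
19. n8.live = 9  [h.live - 4]
20. n8.lab = 27  [h.live + 14]
21. n5.live = "wv"  ["wv"]
22. n11.pre = -2  [terminal]
23. n2.live = -1  [-1]
24. n2.lab = 14  [f.pre + 16]
25. n1.live = 27  [A₁.live * -2 + 25]
26. n1.lab = -6  [A₁.live - 5]
27. n13.val = -6  [-6]
28. n13.hot = false  [false]
29. n13.acc = -7  [-7]
30. n14.val = -2  [S₀.val * -1 - 8]
31. n14.hot = false  [S₀.hot == true]
32. n14.acc = 15  [S₀.val + 21]
33. n15.sig = -9  [S.val - 7]
34. n15.val = true  [S.acc > 14]
35. n15.wid = -4  [S.val * 3 + 2]
36. n16.cnt = false  [terminal]
37. n17.live = -3  [terminal]
38. n15.lab = 24  [h.live + 27]
39. n14.live = "yy"  ["yy"]
40. n19.val = 4  [4]
41. n19.hot = true  [true]
42. n19.acc = -4  [-4]
43. n20.pre = -1  [terminal]
44. n21.cnt = false  [terminal]
45. n19.live = "mp"  ["mp"]
46. n22.cnt = true  [terminal]
47. n23.mk = "yp"  [terminal]
48. n18.live = 3  [3]
49. n18.lab = 21  [len(S.live) + 19]
50. n13.live = "r"  [if S₀.hot then S₁.live else "r"]
51. n12.live = -1  [len(S.live) - 2]
52. n12.lab = 30  [len(S.live) + 29]
53. n0.live = "my"  ["my"]

26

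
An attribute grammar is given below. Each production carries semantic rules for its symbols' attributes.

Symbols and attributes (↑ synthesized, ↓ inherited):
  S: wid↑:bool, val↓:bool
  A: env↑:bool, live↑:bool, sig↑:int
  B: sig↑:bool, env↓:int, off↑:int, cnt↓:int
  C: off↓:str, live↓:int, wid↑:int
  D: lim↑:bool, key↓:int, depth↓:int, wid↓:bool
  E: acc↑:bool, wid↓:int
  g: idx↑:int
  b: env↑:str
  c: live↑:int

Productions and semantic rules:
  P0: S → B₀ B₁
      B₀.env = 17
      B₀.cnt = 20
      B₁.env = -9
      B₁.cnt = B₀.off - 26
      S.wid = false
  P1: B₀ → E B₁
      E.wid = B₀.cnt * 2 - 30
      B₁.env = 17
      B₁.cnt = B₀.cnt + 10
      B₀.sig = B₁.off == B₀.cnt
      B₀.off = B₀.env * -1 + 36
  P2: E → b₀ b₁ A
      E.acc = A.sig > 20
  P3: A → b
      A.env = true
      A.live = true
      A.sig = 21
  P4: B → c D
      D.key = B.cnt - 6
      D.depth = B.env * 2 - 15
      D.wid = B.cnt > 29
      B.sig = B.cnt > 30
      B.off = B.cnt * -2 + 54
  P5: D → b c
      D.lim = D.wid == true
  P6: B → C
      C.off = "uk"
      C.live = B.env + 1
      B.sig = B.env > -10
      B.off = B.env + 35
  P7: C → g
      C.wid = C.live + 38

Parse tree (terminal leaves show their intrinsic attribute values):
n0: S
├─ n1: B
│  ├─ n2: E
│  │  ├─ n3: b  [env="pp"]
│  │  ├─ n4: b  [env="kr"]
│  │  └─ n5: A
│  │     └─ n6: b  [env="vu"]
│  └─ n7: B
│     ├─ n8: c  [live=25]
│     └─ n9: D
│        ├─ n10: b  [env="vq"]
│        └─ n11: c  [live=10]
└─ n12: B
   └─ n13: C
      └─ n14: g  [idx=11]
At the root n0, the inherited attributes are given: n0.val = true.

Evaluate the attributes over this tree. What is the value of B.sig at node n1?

1. n0.val = true  [given at root]
2. n1.env = 17  [17]
3. n1.cnt = 20  [20]
4. n2.wid = 10  [B₀.cnt * 2 - 30]
5. n3.env = "pp"  [terminal]
6. n4.env = "kr"  [terminal]
7. n6.env = "vu"  [terminal]
8. n5.env = true  [true]
9. n5.live = true  [true]
10. n5.sig = 21  [21]
11. n2.acc = true  [A.sig > 20]
12. n7.env = 17  [17]
13. n7.cnt = 30  [B₀.cnt + 10]
14. n8.live = 25  [terminal]
15. n9.key = 24  [B.cnt - 6]
16. n9.depth = 19  [B.env * 2 - 15]
17. n9.wid = true  [B.cnt > 29]
18. n10.env = "vq"  [terminal]
19. n11.live = 10  [terminal]
20. n9.lim = true  [D.wid == true]
21. n7.sig = false  [B.cnt > 30]
22. n7.off = -6  [B.cnt * -2 + 54]
23. n1.sig = false  [B₁.off == B₀.cnt]
24. n1.off = 19  [B₀.env * -1 + 36]
25. n12.env = -9  [-9]
26. n12.cnt = -7  [B₀.off - 26]
27. n13.off = "uk"  ["uk"]
28. n13.live = -8  [B.env + 1]
29. n14.idx = 11  [terminal]
30. n13.wid = 30  [C.live + 38]
31. n12.sig = true  [B.env > -10]
32. n12.off = 26  [B.env + 35]
33. n0.wid = false  [false]

false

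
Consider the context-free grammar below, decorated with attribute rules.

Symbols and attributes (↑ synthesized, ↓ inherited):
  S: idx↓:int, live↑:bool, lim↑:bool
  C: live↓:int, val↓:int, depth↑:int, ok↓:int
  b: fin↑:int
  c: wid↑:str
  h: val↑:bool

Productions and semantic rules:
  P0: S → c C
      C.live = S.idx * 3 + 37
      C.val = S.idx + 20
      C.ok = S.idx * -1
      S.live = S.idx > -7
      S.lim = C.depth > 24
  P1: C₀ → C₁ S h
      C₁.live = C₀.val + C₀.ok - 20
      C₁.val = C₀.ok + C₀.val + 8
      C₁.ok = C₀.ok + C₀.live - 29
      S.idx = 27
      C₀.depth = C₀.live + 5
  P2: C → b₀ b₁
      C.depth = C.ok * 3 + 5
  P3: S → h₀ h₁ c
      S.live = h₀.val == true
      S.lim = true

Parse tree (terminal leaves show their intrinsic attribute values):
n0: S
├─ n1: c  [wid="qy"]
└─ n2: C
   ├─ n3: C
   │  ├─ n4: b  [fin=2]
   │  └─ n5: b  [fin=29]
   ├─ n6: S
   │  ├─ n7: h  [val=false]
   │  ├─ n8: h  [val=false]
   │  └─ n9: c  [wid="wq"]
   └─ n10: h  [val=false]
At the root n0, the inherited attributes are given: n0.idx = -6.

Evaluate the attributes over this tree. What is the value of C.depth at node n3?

1. n0.idx = -6  [given at root]
2. n1.wid = "qy"  [terminal]
3. n2.live = 19  [S.idx * 3 + 37]
4. n2.val = 14  [S.idx + 20]
5. n2.ok = 6  [S.idx * -1]
6. n3.live = 0  [C₀.val + C₀.ok - 20]
7. n3.val = 28  [C₀.ok + C₀.val + 8]
8. n3.ok = -4  [C₀.ok + C₀.live - 29]
9. n4.fin = 2  [terminal]
10. n5.fin = 29  [terminal]
11. n3.depth = -7  [C.ok * 3 + 5]
12. n6.idx = 27  [27]
13. n7.val = false  [terminal]
14. n8.val = false  [terminal]
15. n9.wid = "wq"  [terminal]
16. n6.live = false  [h₀.val == true]
17. n6.lim = true  [true]
18. n10.val = false  [terminal]
19. n2.depth = 24  [C₀.live + 5]
20. n0.live = true  [S.idx > -7]
21. n0.lim = false  [C.depth > 24]

-7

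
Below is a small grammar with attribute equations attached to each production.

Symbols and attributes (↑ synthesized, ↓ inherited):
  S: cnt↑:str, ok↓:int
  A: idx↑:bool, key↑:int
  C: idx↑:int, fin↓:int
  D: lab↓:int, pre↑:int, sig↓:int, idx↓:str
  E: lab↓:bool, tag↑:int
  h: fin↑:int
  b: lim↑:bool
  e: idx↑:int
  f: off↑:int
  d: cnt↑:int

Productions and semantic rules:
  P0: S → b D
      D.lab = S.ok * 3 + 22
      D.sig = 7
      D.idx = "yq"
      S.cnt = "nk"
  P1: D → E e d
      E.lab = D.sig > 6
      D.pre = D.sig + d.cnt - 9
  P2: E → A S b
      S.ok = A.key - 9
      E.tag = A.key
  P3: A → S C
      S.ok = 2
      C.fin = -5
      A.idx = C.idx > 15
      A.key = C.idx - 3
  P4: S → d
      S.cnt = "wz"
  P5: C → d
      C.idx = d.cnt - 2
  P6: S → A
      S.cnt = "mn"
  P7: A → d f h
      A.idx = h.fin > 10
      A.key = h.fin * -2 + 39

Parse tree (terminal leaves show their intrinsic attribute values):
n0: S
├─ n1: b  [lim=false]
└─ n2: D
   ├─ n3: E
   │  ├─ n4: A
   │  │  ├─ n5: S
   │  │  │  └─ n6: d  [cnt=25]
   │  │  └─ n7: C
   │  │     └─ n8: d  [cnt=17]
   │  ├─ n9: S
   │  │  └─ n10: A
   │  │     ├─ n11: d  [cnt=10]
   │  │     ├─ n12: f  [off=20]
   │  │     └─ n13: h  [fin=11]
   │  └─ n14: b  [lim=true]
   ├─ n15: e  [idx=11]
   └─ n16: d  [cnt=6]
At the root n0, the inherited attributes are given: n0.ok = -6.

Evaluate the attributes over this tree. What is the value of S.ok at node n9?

1. n0.ok = -6  [given at root]
2. n1.lim = false  [terminal]
3. n2.lab = 4  [S.ok * 3 + 22]
4. n2.sig = 7  [7]
5. n2.idx = "yq"  ["yq"]
6. n3.lab = true  [D.sig > 6]
7. n5.ok = 2  [2]
8. n6.cnt = 25  [terminal]
9. n5.cnt = "wz"  ["wz"]
10. n7.fin = -5  [-5]
11. n8.cnt = 17  [terminal]
12. n7.idx = 15  [d.cnt - 2]
13. n4.idx = false  [C.idx > 15]
14. n4.key = 12  [C.idx - 3]
15. n9.ok = 3  [A.key - 9]
16. n11.cnt = 10  [terminal]
17. n12.off = 20  [terminal]
18. n13.fin = 11  [terminal]
19. n10.idx = true  [h.fin > 10]
20. n10.key = 17  [h.fin * -2 + 39]
21. n9.cnt = "mn"  ["mn"]
22. n14.lim = true  [terminal]
23. n3.tag = 12  [A.key]
24. n15.idx = 11  [terminal]
25. n16.cnt = 6  [terminal]
26. n2.pre = 4  [D.sig + d.cnt - 9]
27. n0.cnt = "nk"  ["nk"]

3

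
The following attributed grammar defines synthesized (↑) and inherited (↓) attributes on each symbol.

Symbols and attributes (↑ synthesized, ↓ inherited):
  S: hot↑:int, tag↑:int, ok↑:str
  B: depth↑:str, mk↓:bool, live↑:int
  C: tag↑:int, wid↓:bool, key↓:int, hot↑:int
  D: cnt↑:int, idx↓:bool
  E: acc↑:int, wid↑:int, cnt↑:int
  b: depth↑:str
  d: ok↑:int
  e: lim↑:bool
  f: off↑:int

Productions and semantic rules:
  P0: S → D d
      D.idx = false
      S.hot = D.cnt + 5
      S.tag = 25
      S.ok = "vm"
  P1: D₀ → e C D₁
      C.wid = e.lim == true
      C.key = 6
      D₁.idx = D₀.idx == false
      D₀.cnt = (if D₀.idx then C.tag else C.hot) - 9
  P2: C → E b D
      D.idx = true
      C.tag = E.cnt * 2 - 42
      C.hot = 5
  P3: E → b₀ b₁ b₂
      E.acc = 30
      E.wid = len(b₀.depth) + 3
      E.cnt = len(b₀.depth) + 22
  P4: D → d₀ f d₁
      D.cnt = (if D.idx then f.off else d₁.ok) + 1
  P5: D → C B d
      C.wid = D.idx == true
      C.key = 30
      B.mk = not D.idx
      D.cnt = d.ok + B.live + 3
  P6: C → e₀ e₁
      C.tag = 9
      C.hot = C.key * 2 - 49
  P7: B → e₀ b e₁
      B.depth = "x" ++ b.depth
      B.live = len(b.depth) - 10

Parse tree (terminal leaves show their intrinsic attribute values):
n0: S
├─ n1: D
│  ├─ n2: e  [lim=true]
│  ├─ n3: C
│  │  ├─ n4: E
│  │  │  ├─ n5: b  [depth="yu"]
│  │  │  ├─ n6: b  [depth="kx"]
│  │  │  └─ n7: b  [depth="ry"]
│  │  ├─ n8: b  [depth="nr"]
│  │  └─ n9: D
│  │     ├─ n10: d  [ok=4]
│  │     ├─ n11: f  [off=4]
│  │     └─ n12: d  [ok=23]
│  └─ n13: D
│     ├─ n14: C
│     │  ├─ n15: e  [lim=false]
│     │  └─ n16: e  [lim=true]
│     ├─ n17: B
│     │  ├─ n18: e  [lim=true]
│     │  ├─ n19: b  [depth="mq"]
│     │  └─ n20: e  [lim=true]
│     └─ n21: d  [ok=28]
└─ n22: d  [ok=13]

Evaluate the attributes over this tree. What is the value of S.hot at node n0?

1. n1.idx = false  [false]
2. n2.lim = true  [terminal]
3. n3.wid = true  [e.lim == true]
4. n3.key = 6  [6]
5. n5.depth = "yu"  [terminal]
6. n6.depth = "kx"  [terminal]
7. n7.depth = "ry"  [terminal]
8. n4.acc = 30  [30]
9. n4.wid = 5  [len(b₀.depth) + 3]
10. n4.cnt = 24  [len(b₀.depth) + 22]
11. n8.depth = "nr"  [terminal]
12. n9.idx = true  [true]
13. n10.ok = 4  [terminal]
14. n11.off = 4  [terminal]
15. n12.ok = 23  [terminal]
16. n9.cnt = 5  [(if D.idx then f.off else d₁.ok) + 1]
17. n3.tag = 6  [E.cnt * 2 - 42]
18. n3.hot = 5  [5]
19. n13.idx = true  [D₀.idx == false]
20. n14.wid = true  [D.idx == true]
21. n14.key = 30  [30]
22. n15.lim = false  [terminal]
23. n16.lim = true  [terminal]
24. n14.tag = 9  [9]
25. n14.hot = 11  [C.key * 2 - 49]
26. n17.mk = false  [not D.idx]
27. n18.lim = true  [terminal]
28. n19.depth = "mq"  [terminal]
29. n20.lim = true  [terminal]
30. n17.depth = "xmq"  ["x" ++ b.depth]
31. n17.live = -8  [len(b.depth) - 10]
32. n21.ok = 28  [terminal]
33. n13.cnt = 23  [d.ok + B.live + 3]
34. n1.cnt = -4  [(if D₀.idx then C.tag else C.hot) - 9]
35. n22.ok = 13  [terminal]
36. n0.hot = 1  [D.cnt + 5]
37. n0.tag = 25  [25]
38. n0.ok = "vm"  ["vm"]

1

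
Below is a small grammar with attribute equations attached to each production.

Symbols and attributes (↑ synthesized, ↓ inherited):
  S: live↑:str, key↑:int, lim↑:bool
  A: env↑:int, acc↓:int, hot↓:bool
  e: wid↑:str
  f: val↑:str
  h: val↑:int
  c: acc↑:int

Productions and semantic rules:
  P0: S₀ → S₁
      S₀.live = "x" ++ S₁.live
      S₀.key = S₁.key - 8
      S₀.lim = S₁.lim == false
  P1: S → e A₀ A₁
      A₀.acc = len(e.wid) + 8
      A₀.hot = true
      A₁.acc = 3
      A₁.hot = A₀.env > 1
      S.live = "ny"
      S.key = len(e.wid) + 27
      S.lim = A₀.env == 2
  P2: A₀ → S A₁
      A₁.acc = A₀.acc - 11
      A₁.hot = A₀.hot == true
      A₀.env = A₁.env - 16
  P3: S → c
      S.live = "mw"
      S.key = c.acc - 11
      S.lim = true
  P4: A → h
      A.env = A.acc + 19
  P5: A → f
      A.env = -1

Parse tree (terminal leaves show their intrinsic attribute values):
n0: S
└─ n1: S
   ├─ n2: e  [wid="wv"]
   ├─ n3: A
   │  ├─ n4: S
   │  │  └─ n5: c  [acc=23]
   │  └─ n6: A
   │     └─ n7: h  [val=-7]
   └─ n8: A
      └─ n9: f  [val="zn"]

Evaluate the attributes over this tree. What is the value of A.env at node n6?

18

1. n2.wid = "wv"  [terminal]
2. n3.acc = 10  [len(e.wid) + 8]
3. n3.hot = true  [true]
4. n5.acc = 23  [terminal]
5. n4.live = "mw"  ["mw"]
6. n4.key = 12  [c.acc - 11]
7. n4.lim = true  [true]
8. n6.acc = -1  [A₀.acc - 11]
9. n6.hot = true  [A₀.hot == true]
10. n7.val = -7  [terminal]
11. n6.env = 18  [A.acc + 19]
12. n3.env = 2  [A₁.env - 16]
13. n8.acc = 3  [3]
14. n8.hot = true  [A₀.env > 1]
15. n9.val = "zn"  [terminal]
16. n8.env = -1  [-1]
17. n1.live = "ny"  ["ny"]
18. n1.key = 29  [len(e.wid) + 27]
19. n1.lim = true  [A₀.env == 2]
20. n0.live = "xny"  ["x" ++ S₁.live]
21. n0.key = 21  [S₁.key - 8]
22. n0.lim = false  [S₁.lim == false]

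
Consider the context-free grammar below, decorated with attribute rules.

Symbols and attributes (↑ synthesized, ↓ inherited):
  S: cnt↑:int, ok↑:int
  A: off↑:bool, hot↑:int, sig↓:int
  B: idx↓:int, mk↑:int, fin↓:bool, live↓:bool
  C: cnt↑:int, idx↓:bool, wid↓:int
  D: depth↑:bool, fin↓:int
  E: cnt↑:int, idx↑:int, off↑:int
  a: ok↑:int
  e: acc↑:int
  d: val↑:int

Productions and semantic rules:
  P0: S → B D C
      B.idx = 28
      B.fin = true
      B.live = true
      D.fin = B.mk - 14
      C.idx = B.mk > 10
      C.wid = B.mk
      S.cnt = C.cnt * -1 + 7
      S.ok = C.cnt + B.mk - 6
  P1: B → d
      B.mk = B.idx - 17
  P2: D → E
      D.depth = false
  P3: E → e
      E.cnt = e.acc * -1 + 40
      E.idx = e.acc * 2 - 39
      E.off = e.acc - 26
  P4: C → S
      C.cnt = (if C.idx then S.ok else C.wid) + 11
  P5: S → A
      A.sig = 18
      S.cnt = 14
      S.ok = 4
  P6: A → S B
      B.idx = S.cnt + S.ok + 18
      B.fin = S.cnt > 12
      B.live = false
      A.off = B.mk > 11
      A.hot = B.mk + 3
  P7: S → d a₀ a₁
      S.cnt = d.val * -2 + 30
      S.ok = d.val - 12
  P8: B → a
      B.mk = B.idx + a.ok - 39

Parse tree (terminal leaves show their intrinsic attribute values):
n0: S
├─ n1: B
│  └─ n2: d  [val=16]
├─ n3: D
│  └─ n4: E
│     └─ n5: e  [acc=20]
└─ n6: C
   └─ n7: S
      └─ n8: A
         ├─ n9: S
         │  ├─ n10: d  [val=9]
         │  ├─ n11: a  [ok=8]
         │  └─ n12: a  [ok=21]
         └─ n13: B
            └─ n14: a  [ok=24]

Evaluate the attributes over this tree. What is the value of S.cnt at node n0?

-8

1. n1.idx = 28  [28]
2. n1.fin = true  [true]
3. n1.live = true  [true]
4. n2.val = 16  [terminal]
5. n1.mk = 11  [B.idx - 17]
6. n3.fin = -3  [B.mk - 14]
7. n5.acc = 20  [terminal]
8. n4.cnt = 20  [e.acc * -1 + 40]
9. n4.idx = 1  [e.acc * 2 - 39]
10. n4.off = -6  [e.acc - 26]
11. n3.depth = false  [false]
12. n6.idx = true  [B.mk > 10]
13. n6.wid = 11  [B.mk]
14. n8.sig = 18  [18]
15. n10.val = 9  [terminal]
16. n11.ok = 8  [terminal]
17. n12.ok = 21  [terminal]
18. n9.cnt = 12  [d.val * -2 + 30]
19. n9.ok = -3  [d.val - 12]
20. n13.idx = 27  [S.cnt + S.ok + 18]
21. n13.fin = false  [S.cnt > 12]
22. n13.live = false  [false]
23. n14.ok = 24  [terminal]
24. n13.mk = 12  [B.idx + a.ok - 39]
25. n8.off = true  [B.mk > 11]
26. n8.hot = 15  [B.mk + 3]
27. n7.cnt = 14  [14]
28. n7.ok = 4  [4]
29. n6.cnt = 15  [(if C.idx then S.ok else C.wid) + 11]
30. n0.cnt = -8  [C.cnt * -1 + 7]
31. n0.ok = 20  [C.cnt + B.mk - 6]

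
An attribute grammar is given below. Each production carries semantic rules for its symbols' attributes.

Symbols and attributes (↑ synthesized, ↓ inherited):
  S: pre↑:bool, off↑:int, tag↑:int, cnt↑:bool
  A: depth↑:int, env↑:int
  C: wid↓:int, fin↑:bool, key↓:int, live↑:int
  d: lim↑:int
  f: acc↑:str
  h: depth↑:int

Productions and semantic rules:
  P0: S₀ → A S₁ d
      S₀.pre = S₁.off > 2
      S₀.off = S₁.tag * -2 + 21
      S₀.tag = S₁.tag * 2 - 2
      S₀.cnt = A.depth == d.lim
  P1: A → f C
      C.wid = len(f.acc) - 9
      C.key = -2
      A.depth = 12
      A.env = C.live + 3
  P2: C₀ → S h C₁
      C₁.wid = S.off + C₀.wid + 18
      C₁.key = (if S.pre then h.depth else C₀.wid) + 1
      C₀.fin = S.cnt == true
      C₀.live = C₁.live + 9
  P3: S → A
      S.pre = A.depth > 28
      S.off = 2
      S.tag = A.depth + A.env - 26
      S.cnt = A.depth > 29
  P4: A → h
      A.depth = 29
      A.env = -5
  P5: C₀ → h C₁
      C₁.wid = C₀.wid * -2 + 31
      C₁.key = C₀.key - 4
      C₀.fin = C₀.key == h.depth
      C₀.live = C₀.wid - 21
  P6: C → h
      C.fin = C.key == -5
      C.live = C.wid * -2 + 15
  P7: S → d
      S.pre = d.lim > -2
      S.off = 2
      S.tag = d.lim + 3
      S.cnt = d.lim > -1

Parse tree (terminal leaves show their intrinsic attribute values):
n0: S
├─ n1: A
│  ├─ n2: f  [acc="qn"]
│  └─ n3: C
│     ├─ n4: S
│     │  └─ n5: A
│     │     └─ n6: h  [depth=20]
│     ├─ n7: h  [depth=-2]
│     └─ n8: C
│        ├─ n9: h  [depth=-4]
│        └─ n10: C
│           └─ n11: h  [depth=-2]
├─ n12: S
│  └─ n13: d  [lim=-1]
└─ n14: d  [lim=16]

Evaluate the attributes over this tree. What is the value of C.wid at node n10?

1. n2.acc = "qn"  [terminal]
2. n3.wid = -7  [len(f.acc) - 9]
3. n3.key = -2  [-2]
4. n6.depth = 20  [terminal]
5. n5.depth = 29  [29]
6. n5.env = -5  [-5]
7. n4.pre = true  [A.depth > 28]
8. n4.off = 2  [2]
9. n4.tag = -2  [A.depth + A.env - 26]
10. n4.cnt = false  [A.depth > 29]
11. n7.depth = -2  [terminal]
12. n8.wid = 13  [S.off + C₀.wid + 18]
13. n8.key = -1  [(if S.pre then h.depth else C₀.wid) + 1]
14. n9.depth = -4  [terminal]
15. n10.wid = 5  [C₀.wid * -2 + 31]
16. n10.key = -5  [C₀.key - 4]
17. n11.depth = -2  [terminal]
18. n10.fin = true  [C.key == -5]
19. n10.live = 5  [C.wid * -2 + 15]
20. n8.fin = false  [C₀.key == h.depth]
21. n8.live = -8  [C₀.wid - 21]
22. n3.fin = false  [S.cnt == true]
23. n3.live = 1  [C₁.live + 9]
24. n1.depth = 12  [12]
25. n1.env = 4  [C.live + 3]
26. n13.lim = -1  [terminal]
27. n12.pre = true  [d.lim > -2]
28. n12.off = 2  [2]
29. n12.tag = 2  [d.lim + 3]
30. n12.cnt = false  [d.lim > -1]
31. n14.lim = 16  [terminal]
32. n0.pre = false  [S₁.off > 2]
33. n0.off = 17  [S₁.tag * -2 + 21]
34. n0.tag = 2  [S₁.tag * 2 - 2]
35. n0.cnt = false  [A.depth == d.lim]

5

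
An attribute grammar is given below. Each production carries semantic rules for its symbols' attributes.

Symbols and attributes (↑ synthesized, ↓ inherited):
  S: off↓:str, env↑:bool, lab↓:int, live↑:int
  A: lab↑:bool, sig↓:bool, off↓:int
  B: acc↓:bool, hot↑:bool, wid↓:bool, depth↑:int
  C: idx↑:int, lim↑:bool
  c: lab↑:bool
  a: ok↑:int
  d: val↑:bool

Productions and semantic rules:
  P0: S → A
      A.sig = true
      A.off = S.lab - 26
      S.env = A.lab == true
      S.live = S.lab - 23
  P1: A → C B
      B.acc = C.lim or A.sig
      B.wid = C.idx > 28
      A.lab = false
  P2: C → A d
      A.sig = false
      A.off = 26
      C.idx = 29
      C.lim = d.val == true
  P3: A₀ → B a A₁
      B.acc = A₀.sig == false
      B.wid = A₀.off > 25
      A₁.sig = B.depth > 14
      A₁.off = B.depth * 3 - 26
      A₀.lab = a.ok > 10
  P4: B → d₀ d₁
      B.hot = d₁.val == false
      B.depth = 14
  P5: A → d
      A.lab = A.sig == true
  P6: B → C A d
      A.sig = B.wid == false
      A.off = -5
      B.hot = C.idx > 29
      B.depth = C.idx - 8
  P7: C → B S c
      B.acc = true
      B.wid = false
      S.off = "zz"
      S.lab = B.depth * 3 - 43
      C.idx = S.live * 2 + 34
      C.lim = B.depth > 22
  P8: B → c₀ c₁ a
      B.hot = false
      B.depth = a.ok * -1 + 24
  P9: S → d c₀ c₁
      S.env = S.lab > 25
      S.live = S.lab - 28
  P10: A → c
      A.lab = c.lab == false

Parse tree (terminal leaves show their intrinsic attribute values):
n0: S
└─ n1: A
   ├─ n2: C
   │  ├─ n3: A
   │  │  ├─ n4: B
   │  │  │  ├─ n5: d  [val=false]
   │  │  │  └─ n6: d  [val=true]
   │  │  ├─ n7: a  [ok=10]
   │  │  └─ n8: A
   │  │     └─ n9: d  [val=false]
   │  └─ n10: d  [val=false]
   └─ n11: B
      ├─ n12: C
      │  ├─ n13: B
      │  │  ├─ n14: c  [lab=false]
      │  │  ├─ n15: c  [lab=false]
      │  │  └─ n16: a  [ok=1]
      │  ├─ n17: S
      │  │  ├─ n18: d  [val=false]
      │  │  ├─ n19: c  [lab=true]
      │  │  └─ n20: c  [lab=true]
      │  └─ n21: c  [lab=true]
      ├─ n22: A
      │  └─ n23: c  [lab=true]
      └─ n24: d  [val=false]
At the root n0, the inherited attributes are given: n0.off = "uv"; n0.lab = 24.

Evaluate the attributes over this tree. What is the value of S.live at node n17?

-2

1. n0.off = "uv"  [given at root]
2. n0.lab = 24  [given at root]
3. n1.sig = true  [true]
4. n1.off = -2  [S.lab - 26]
5. n3.sig = false  [false]
6. n3.off = 26  [26]
7. n4.acc = true  [A₀.sig == false]
8. n4.wid = true  [A₀.off > 25]
9. n5.val = false  [terminal]
10. n6.val = true  [terminal]
11. n4.hot = false  [d₁.val == false]
12. n4.depth = 14  [14]
13. n7.ok = 10  [terminal]
14. n8.sig = false  [B.depth > 14]
15. n8.off = 16  [B.depth * 3 - 26]
16. n9.val = false  [terminal]
17. n8.lab = false  [A.sig == true]
18. n3.lab = false  [a.ok > 10]
19. n10.val = false  [terminal]
20. n2.idx = 29  [29]
21. n2.lim = false  [d.val == true]
22. n11.acc = true  [C.lim or A.sig]
23. n11.wid = true  [C.idx > 28]
24. n13.acc = true  [true]
25. n13.wid = false  [false]
26. n14.lab = false  [terminal]
27. n15.lab = false  [terminal]
28. n16.ok = 1  [terminal]
29. n13.hot = false  [false]
30. n13.depth = 23  [a.ok * -1 + 24]
31. n17.off = "zz"  ["zz"]
32. n17.lab = 26  [B.depth * 3 - 43]
33. n18.val = false  [terminal]
34. n19.lab = true  [terminal]
35. n20.lab = true  [terminal]
36. n17.env = true  [S.lab > 25]
37. n17.live = -2  [S.lab - 28]
38. n21.lab = true  [terminal]
39. n12.idx = 30  [S.live * 2 + 34]
40. n12.lim = true  [B.depth > 22]
41. n22.sig = false  [B.wid == false]
42. n22.off = -5  [-5]
43. n23.lab = true  [terminal]
44. n22.lab = false  [c.lab == false]
45. n24.val = false  [terminal]
46. n11.hot = true  [C.idx > 29]
47. n11.depth = 22  [C.idx - 8]
48. n1.lab = false  [false]
49. n0.env = false  [A.lab == true]
50. n0.live = 1  [S.lab - 23]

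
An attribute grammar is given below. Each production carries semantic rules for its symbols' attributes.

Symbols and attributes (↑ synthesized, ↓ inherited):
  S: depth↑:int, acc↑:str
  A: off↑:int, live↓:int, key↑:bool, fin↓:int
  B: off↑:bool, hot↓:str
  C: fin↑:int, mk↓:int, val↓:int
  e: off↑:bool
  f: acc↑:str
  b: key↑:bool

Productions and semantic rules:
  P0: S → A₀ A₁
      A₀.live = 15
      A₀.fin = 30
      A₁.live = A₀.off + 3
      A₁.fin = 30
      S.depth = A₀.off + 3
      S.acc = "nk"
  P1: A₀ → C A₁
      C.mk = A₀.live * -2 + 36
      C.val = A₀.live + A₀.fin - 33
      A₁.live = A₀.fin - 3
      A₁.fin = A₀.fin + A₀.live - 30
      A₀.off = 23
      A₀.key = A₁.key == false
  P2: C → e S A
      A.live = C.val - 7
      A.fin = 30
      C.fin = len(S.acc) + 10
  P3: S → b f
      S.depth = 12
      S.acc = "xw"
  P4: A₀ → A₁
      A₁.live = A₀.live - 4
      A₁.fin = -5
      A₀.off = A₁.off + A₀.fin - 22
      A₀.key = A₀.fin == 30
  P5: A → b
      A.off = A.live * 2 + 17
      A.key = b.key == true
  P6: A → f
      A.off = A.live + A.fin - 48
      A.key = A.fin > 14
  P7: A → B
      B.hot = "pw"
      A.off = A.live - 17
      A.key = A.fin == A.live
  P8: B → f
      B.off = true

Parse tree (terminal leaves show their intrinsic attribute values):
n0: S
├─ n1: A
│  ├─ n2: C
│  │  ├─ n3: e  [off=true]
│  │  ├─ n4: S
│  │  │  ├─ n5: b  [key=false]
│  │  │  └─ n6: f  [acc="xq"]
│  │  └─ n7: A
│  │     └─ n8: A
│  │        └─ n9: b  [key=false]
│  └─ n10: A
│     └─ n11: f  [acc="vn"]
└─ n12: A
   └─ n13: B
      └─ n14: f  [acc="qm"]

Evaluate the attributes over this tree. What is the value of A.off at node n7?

27

1. n1.live = 15  [15]
2. n1.fin = 30  [30]
3. n2.mk = 6  [A₀.live * -2 + 36]
4. n2.val = 12  [A₀.live + A₀.fin - 33]
5. n3.off = true  [terminal]
6. n5.key = false  [terminal]
7. n6.acc = "xq"  [terminal]
8. n4.depth = 12  [12]
9. n4.acc = "xw"  ["xw"]
10. n7.live = 5  [C.val - 7]
11. n7.fin = 30  [30]
12. n8.live = 1  [A₀.live - 4]
13. n8.fin = -5  [-5]
14. n9.key = false  [terminal]
15. n8.off = 19  [A.live * 2 + 17]
16. n8.key = false  [b.key == true]
17. n7.off = 27  [A₁.off + A₀.fin - 22]
18. n7.key = true  [A₀.fin == 30]
19. n2.fin = 12  [len(S.acc) + 10]
20. n10.live = 27  [A₀.fin - 3]
21. n10.fin = 15  [A₀.fin + A₀.live - 30]
22. n11.acc = "vn"  [terminal]
23. n10.off = -6  [A.live + A.fin - 48]
24. n10.key = true  [A.fin > 14]
25. n1.off = 23  [23]
26. n1.key = false  [A₁.key == false]
27. n12.live = 26  [A₀.off + 3]
28. n12.fin = 30  [30]
29. n13.hot = "pw"  ["pw"]
30. n14.acc = "qm"  [terminal]
31. n13.off = true  [true]
32. n12.off = 9  [A.live - 17]
33. n12.key = false  [A.fin == A.live]
34. n0.depth = 26  [A₀.off + 3]
35. n0.acc = "nk"  ["nk"]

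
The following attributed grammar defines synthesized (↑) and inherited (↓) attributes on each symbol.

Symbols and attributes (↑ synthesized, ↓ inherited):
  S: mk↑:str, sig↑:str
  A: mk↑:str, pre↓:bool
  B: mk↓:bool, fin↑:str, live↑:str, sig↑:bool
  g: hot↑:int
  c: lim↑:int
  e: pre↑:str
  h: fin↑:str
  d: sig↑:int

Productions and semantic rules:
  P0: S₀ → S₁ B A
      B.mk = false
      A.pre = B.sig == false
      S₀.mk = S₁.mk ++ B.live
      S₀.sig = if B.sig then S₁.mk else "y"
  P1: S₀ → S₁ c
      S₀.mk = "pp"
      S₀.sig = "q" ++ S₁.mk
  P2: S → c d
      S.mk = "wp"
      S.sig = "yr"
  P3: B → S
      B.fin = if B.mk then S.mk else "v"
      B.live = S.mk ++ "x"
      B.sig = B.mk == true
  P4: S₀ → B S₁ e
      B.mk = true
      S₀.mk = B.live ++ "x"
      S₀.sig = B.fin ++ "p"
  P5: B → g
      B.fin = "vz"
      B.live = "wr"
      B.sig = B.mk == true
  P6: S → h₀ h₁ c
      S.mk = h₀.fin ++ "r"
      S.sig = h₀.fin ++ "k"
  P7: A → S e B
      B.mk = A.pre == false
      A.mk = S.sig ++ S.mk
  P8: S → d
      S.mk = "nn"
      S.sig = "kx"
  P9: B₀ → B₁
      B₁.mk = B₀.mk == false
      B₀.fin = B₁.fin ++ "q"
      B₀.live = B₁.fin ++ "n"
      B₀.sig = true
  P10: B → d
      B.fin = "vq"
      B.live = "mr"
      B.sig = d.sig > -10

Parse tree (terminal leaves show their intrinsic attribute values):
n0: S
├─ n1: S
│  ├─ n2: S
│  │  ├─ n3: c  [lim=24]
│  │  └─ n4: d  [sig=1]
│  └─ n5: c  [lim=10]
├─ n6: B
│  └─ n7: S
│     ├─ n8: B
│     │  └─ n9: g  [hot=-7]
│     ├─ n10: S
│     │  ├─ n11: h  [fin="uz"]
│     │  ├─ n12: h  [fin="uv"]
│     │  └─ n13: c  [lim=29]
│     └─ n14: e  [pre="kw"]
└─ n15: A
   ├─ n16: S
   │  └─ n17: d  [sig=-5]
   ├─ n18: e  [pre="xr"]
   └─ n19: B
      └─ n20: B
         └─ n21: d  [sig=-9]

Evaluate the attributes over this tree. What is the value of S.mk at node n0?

1. n3.lim = 24  [terminal]
2. n4.sig = 1  [terminal]
3. n2.mk = "wp"  ["wp"]
4. n2.sig = "yr"  ["yr"]
5. n5.lim = 10  [terminal]
6. n1.mk = "pp"  ["pp"]
7. n1.sig = "qwp"  ["q" ++ S₁.mk]
8. n6.mk = false  [false]
9. n8.mk = true  [true]
10. n9.hot = -7  [terminal]
11. n8.fin = "vz"  ["vz"]
12. n8.live = "wr"  ["wr"]
13. n8.sig = true  [B.mk == true]
14. n11.fin = "uz"  [terminal]
15. n12.fin = "uv"  [terminal]
16. n13.lim = 29  [terminal]
17. n10.mk = "uzr"  [h₀.fin ++ "r"]
18. n10.sig = "uzk"  [h₀.fin ++ "k"]
19. n14.pre = "kw"  [terminal]
20. n7.mk = "wrx"  [B.live ++ "x"]
21. n7.sig = "vzp"  [B.fin ++ "p"]
22. n6.fin = "v"  [if B.mk then S.mk else "v"]
23. n6.live = "wrxx"  [S.mk ++ "x"]
24. n6.sig = false  [B.mk == true]
25. n15.pre = true  [B.sig == false]
26. n17.sig = -5  [terminal]
27. n16.mk = "nn"  ["nn"]
28. n16.sig = "kx"  ["kx"]
29. n18.pre = "xr"  [terminal]
30. n19.mk = false  [A.pre == false]
31. n20.mk = true  [B₀.mk == false]
32. n21.sig = -9  [terminal]
33. n20.fin = "vq"  ["vq"]
34. n20.live = "mr"  ["mr"]
35. n20.sig = true  [d.sig > -10]
36. n19.fin = "vqq"  [B₁.fin ++ "q"]
37. n19.live = "vqn"  [B₁.fin ++ "n"]
38. n19.sig = true  [true]
39. n15.mk = "kxnn"  [S.sig ++ S.mk]
40. n0.mk = "ppwrxx"  [S₁.mk ++ B.live]
41. n0.sig = "y"  [if B.sig then S₁.mk else "y"]

"ppwrxx"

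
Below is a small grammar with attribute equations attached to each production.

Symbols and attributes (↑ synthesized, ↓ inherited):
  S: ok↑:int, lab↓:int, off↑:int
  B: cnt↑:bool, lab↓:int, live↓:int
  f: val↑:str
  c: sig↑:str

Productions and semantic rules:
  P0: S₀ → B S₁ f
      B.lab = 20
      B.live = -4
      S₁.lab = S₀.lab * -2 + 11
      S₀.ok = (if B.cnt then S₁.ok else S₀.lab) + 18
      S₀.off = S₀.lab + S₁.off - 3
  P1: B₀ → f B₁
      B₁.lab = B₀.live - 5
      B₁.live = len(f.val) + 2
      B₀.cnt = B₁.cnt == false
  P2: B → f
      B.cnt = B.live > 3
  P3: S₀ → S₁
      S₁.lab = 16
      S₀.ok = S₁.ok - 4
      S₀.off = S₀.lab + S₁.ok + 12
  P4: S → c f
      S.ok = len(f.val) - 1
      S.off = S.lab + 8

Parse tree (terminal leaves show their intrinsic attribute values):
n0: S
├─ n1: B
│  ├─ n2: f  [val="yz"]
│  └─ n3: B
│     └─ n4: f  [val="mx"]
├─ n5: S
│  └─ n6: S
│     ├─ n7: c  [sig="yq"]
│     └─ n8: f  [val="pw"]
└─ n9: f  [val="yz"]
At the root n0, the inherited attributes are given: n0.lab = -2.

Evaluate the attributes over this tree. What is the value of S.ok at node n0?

1. n0.lab = -2  [given at root]
2. n1.lab = 20  [20]
3. n1.live = -4  [-4]
4. n2.val = "yz"  [terminal]
5. n3.lab = -9  [B₀.live - 5]
6. n3.live = 4  [len(f.val) + 2]
7. n4.val = "mx"  [terminal]
8. n3.cnt = true  [B.live > 3]
9. n1.cnt = false  [B₁.cnt == false]
10. n5.lab = 15  [S₀.lab * -2 + 11]
11. n6.lab = 16  [16]
12. n7.sig = "yq"  [terminal]
13. n8.val = "pw"  [terminal]
14. n6.ok = 1  [len(f.val) - 1]
15. n6.off = 24  [S.lab + 8]
16. n5.ok = -3  [S₁.ok - 4]
17. n5.off = 28  [S₀.lab + S₁.ok + 12]
18. n9.val = "yz"  [terminal]
19. n0.ok = 16  [(if B.cnt then S₁.ok else S₀.lab) + 18]
20. n0.off = 23  [S₀.lab + S₁.off - 3]

16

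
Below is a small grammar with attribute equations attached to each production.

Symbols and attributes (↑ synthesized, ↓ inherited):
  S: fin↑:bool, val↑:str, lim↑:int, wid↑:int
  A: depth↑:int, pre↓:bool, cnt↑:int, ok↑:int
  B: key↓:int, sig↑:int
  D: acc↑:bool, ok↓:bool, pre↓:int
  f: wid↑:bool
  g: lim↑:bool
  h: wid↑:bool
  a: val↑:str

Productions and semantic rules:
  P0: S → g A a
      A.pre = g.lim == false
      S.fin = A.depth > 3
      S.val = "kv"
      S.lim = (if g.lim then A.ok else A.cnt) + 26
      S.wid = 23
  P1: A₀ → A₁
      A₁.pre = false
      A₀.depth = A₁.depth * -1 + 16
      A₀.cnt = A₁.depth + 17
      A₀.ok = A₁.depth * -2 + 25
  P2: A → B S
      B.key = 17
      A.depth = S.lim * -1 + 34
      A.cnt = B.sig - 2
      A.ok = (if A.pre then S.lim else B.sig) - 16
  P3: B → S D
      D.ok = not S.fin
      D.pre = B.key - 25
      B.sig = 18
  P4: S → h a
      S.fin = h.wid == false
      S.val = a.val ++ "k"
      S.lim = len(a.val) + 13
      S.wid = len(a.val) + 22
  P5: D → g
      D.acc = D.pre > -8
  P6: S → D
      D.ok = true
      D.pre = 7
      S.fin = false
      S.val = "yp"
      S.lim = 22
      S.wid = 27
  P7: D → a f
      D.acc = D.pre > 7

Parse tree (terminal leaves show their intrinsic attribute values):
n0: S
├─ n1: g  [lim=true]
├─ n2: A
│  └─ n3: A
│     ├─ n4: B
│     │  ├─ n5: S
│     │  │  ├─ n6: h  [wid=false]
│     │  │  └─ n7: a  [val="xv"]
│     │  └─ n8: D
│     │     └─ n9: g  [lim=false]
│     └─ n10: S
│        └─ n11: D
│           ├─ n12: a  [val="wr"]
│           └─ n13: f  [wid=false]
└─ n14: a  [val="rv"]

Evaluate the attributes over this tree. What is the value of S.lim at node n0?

27

1. n1.lim = true  [terminal]
2. n2.pre = false  [g.lim == false]
3. n3.pre = false  [false]
4. n4.key = 17  [17]
5. n6.wid = false  [terminal]
6. n7.val = "xv"  [terminal]
7. n5.fin = true  [h.wid == false]
8. n5.val = "xvk"  [a.val ++ "k"]
9. n5.lim = 15  [len(a.val) + 13]
10. n5.wid = 24  [len(a.val) + 22]
11. n8.ok = false  [not S.fin]
12. n8.pre = -8  [B.key - 25]
13. n9.lim = false  [terminal]
14. n8.acc = false  [D.pre > -8]
15. n4.sig = 18  [18]
16. n11.ok = true  [true]
17. n11.pre = 7  [7]
18. n12.val = "wr"  [terminal]
19. n13.wid = false  [terminal]
20. n11.acc = false  [D.pre > 7]
21. n10.fin = false  [false]
22. n10.val = "yp"  ["yp"]
23. n10.lim = 22  [22]
24. n10.wid = 27  [27]
25. n3.depth = 12  [S.lim * -1 + 34]
26. n3.cnt = 16  [B.sig - 2]
27. n3.ok = 2  [(if A.pre then S.lim else B.sig) - 16]
28. n2.depth = 4  [A₁.depth * -1 + 16]
29. n2.cnt = 29  [A₁.depth + 17]
30. n2.ok = 1  [A₁.depth * -2 + 25]
31. n14.val = "rv"  [terminal]
32. n0.fin = true  [A.depth > 3]
33. n0.val = "kv"  ["kv"]
34. n0.lim = 27  [(if g.lim then A.ok else A.cnt) + 26]
35. n0.wid = 23  [23]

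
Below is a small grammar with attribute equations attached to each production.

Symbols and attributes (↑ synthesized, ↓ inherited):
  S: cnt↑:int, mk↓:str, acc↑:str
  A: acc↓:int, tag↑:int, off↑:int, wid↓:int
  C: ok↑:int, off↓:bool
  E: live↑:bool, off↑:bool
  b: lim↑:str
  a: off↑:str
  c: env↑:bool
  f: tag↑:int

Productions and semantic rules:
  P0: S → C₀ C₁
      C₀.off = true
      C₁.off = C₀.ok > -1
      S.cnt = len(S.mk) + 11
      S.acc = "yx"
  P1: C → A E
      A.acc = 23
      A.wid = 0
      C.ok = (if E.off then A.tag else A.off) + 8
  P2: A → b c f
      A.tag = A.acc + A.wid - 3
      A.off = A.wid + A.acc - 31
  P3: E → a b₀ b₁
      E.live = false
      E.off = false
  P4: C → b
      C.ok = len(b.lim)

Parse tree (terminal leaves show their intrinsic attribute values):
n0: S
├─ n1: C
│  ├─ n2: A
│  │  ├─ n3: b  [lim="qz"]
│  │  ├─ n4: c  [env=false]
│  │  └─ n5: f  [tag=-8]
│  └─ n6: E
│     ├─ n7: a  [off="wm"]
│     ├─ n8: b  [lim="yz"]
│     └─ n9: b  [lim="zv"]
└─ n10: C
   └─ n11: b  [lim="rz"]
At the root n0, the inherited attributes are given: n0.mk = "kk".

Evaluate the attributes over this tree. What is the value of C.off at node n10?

true

1. n0.mk = "kk"  [given at root]
2. n1.off = true  [true]
3. n2.acc = 23  [23]
4. n2.wid = 0  [0]
5. n3.lim = "qz"  [terminal]
6. n4.env = false  [terminal]
7. n5.tag = -8  [terminal]
8. n2.tag = 20  [A.acc + A.wid - 3]
9. n2.off = -8  [A.wid + A.acc - 31]
10. n7.off = "wm"  [terminal]
11. n8.lim = "yz"  [terminal]
12. n9.lim = "zv"  [terminal]
13. n6.live = false  [false]
14. n6.off = false  [false]
15. n1.ok = 0  [(if E.off then A.tag else A.off) + 8]
16. n10.off = true  [C₀.ok > -1]
17. n11.lim = "rz"  [terminal]
18. n10.ok = 2  [len(b.lim)]
19. n0.cnt = 13  [len(S.mk) + 11]
20. n0.acc = "yx"  ["yx"]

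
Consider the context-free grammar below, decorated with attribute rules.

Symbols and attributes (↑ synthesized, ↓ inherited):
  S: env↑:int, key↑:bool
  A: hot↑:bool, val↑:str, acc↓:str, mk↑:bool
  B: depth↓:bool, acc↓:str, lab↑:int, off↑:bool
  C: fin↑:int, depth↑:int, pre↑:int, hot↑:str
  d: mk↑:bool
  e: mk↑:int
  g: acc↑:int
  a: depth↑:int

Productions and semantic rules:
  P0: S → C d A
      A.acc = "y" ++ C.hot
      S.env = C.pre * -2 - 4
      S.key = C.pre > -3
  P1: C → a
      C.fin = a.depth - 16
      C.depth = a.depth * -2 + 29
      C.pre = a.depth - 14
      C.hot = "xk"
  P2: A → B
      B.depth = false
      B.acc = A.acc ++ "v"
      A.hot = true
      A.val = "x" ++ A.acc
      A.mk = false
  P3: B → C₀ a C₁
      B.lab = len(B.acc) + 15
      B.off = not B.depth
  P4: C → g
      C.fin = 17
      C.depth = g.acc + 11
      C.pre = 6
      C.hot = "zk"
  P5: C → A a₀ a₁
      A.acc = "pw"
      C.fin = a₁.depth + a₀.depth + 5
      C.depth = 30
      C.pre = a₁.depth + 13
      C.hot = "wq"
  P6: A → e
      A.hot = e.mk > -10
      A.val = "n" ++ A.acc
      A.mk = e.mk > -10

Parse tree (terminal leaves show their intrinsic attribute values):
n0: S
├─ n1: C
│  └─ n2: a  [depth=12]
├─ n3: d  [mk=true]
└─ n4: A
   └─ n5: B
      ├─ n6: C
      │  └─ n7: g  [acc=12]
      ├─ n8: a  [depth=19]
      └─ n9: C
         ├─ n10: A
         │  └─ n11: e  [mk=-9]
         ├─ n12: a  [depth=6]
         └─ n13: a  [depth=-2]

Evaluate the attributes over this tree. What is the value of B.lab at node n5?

1. n2.depth = 12  [terminal]
2. n1.fin = -4  [a.depth - 16]
3. n1.depth = 5  [a.depth * -2 + 29]
4. n1.pre = -2  [a.depth - 14]
5. n1.hot = "xk"  ["xk"]
6. n3.mk = true  [terminal]
7. n4.acc = "yxk"  ["y" ++ C.hot]
8. n5.depth = false  [false]
9. n5.acc = "yxkv"  [A.acc ++ "v"]
10. n7.acc = 12  [terminal]
11. n6.fin = 17  [17]
12. n6.depth = 23  [g.acc + 11]
13. n6.pre = 6  [6]
14. n6.hot = "zk"  ["zk"]
15. n8.depth = 19  [terminal]
16. n10.acc = "pw"  ["pw"]
17. n11.mk = -9  [terminal]
18. n10.hot = true  [e.mk > -10]
19. n10.val = "npw"  ["n" ++ A.acc]
20. n10.mk = true  [e.mk > -10]
21. n12.depth = 6  [terminal]
22. n13.depth = -2  [terminal]
23. n9.fin = 9  [a₁.depth + a₀.depth + 5]
24. n9.depth = 30  [30]
25. n9.pre = 11  [a₁.depth + 13]
26. n9.hot = "wq"  ["wq"]
27. n5.lab = 19  [len(B.acc) + 15]
28. n5.off = true  [not B.depth]
29. n4.hot = true  [true]
30. n4.val = "xyxk"  ["x" ++ A.acc]
31. n4.mk = false  [false]
32. n0.env = 0  [C.pre * -2 - 4]
33. n0.key = true  [C.pre > -3]

19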